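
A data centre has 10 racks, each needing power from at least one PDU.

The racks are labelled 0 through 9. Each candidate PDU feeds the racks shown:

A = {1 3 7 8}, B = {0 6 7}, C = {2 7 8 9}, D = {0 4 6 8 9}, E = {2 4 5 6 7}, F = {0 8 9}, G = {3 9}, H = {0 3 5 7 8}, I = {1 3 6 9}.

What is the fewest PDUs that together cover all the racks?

Take {A, D, E}. Their union is {0, 1, 2, 3, 4, 5, 6, 7, 8, 9}, which is all 10 racks.
No 2 of the 9 PDUs cover everything (all 36 combinations miss at least one rack), so 3 is optimal.

3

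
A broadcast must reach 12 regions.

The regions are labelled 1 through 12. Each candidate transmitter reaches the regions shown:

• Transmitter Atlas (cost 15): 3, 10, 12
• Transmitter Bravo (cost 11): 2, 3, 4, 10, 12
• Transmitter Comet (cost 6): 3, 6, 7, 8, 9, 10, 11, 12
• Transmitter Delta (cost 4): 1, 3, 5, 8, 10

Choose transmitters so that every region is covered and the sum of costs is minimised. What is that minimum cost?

21

Bravo, Comet, Delta together cover every region (Bravo ∪ Comet ∪ Delta = {1, 2, 3, 4, 5, 6, 7, 8, 9, 10, 11, 12}); total cost 11 + 6 + 4 = 21.
No covering selection has total cost below 21.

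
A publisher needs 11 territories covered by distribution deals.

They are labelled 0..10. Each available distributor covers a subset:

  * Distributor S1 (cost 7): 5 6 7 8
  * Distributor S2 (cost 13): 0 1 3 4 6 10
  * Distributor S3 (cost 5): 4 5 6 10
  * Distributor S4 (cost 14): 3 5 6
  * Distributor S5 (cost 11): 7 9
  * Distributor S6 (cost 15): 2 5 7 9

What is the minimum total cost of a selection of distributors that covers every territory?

35

S1, S2, S6 together cover every territory (S1 ∪ S2 ∪ S6 = {0, 1, 2, 3, 4, 5, 6, 7, 8, 9, 10}); total cost 7 + 13 + 15 = 35.
The greedy pick S3, S1, S2, S6 costs 40; no covering selection beats 35.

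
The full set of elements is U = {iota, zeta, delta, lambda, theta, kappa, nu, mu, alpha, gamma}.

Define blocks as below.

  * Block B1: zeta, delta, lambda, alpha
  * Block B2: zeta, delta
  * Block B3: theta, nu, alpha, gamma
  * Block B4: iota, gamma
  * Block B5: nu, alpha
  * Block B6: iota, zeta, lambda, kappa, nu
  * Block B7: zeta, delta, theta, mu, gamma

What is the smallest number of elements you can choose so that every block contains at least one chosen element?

H = {iota, delta, nu} meets every block (each contains at least one member of H), and |H| = 3.
The blocks B2, B4, B5 are pairwise disjoint, so any hitting set needs a separate element for each — at least 3. Hence 3 is optimal.

3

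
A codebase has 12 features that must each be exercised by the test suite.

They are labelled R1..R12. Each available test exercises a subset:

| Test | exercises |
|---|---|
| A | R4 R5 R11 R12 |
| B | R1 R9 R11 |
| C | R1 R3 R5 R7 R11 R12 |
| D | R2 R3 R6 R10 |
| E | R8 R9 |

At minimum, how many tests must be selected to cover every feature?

Take {A, C, D, E}. Their union is {R1, R2, R3, R4, R5, R6, R7, R8, R9, R10, R11, R12}, which is all 12 features.
No 3 of the 5 tests cover everything (all 10 combinations miss at least one feature), so 4 is optimal.

4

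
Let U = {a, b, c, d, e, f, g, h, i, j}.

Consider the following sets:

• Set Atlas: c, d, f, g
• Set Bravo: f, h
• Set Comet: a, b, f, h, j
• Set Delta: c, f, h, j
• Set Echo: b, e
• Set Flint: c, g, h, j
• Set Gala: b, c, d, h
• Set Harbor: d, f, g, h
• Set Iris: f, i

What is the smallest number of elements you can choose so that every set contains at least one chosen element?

3

T = {c, e, f} meets every set (each contains at least one member of T), and |T| = 3.
The sets Echo, Flint, Iris are pairwise disjoint, so any hitting set needs a separate element for each — at least 3. Hence 3 is optimal.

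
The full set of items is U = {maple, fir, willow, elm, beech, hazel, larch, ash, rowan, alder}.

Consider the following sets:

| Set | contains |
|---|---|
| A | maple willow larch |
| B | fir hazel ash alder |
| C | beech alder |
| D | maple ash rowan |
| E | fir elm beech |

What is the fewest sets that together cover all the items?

4

Take {A, B, D, E}. Their union is {maple, fir, willow, elm, beech, hazel, larch, ash, rowan, alder}, which is all 10 items.
Only E contains elm, so E is forced; the remaining 7 items need at least 3 more sets (each remaining set adds at most 3) — so at least 4 sets are needed, and 4 is optimal.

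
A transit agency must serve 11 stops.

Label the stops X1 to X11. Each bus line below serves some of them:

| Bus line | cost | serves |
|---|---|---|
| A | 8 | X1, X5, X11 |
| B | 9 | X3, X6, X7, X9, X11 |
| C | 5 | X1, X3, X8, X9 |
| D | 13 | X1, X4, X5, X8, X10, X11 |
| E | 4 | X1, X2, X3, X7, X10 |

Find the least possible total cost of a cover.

26

B, D, E together cover every stop (B ∪ D ∪ E = {X1, X2, X3, X4, X5, X6, X7, X8, X9, X10, X11}); total cost 9 + 13 + 4 = 26.
The greedy pick E, C, A, B, D costs 39; no covering selection beats 26.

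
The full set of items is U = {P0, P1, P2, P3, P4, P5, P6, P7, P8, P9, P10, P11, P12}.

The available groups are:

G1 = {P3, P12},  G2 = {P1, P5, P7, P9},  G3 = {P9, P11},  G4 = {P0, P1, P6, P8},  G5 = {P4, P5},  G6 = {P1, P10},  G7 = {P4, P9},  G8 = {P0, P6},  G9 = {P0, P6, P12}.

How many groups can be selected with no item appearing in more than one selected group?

G1, G3, G5, G6, G8 are pairwise disjoint (G1={P3,P12}; G3={P9,P11}; G5={P4,P5}; G6={P1,P10}; G8={P0,P6}).
Every remaining group overlaps one of these, and no 6 of the listed groups are pairwise disjoint, so 5 is the maximum.

5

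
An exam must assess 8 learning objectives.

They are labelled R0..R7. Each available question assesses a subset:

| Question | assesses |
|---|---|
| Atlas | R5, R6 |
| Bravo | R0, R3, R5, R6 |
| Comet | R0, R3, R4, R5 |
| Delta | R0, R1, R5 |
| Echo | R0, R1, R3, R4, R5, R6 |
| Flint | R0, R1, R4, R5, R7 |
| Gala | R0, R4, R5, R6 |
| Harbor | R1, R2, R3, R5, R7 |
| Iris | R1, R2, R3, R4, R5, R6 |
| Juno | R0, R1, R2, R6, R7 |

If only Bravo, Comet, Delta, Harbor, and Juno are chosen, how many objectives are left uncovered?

0

Union of Bravo, Comet, Delta, Harbor, Juno = {R0, R1, R2, R3, R4, R5, R6, R7} — that's every objective, so 0 are uncovered.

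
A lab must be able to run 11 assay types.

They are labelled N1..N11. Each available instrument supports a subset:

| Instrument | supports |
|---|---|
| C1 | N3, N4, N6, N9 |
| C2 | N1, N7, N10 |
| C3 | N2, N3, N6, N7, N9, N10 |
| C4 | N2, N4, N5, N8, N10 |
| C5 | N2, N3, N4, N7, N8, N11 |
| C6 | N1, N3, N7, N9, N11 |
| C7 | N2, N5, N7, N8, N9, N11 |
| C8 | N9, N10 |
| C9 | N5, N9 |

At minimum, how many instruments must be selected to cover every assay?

Take {C3, C4, C6}. Their union is {N1, N2, N3, N4, N5, N6, N7, N8, N9, N10, N11}, which is all 11 assays.
No 2 of the 9 instruments cover everything (all 36 combinations miss at least one assay), so 3 is optimal.

3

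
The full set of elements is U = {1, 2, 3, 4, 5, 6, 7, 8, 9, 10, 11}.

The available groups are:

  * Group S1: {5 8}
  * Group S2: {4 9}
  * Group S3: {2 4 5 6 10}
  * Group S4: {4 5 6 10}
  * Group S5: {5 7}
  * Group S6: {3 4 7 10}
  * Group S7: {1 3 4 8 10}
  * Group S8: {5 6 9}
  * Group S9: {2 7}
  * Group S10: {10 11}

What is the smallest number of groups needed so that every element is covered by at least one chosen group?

4

S7, S8, S9, and S10 cover everything between them: the union {1, 2, 3, 4, 5, 6, 7, 8, 9, 10, 11} is all of U.
Only S10 contains 11, so S10 is forced; the remaining 9 elements need at least 3 more groups (each remaining group adds at most 4) — so at least 4 groups are needed, and 4 is optimal.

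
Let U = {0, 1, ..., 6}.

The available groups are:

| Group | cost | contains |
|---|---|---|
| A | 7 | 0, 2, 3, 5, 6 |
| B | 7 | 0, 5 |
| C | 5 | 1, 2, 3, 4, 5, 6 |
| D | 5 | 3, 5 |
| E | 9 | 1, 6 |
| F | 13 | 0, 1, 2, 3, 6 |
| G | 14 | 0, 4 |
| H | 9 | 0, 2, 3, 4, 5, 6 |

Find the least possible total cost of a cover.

12

A, C together cover every element (A ∪ C = {0, 1, 2, 3, 4, 5, 6}); total cost 7 + 5 = 12.
No covering selection has total cost below 12.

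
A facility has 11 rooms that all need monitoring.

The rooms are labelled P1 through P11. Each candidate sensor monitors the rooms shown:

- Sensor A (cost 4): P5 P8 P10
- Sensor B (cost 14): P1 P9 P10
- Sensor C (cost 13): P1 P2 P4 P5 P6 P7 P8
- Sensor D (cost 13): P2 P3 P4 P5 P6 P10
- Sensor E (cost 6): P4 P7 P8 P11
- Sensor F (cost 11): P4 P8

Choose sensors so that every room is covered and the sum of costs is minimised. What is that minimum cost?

33

B, D, E together cover every room (B ∪ D ∪ E = {P1, P2, P3, P4, P5, P6, P7, P8, P9, P10, P11}); total cost 14 + 13 + 6 = 33.
The greedy pick A, E, C, D, B costs 50; no covering selection beats 33.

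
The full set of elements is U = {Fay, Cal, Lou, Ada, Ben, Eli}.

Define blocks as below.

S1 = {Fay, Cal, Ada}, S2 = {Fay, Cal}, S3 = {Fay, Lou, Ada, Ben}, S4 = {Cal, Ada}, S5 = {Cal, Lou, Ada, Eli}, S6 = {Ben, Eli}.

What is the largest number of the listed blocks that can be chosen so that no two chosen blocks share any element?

2

S2, S6 are pairwise disjoint (S2={Fay,Cal}; S6={Ben,Eli}).
Every remaining block overlaps one of these, and no 3 of the listed blocks are pairwise disjoint, so 2 is the maximum.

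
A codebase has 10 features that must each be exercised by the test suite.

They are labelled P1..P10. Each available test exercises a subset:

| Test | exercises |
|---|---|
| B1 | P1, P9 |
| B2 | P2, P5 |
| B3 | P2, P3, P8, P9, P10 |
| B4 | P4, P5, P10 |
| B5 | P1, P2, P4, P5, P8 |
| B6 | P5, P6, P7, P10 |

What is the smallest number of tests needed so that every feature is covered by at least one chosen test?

3

Take {B3, B5, B6}. Their union is {P1, P2, P3, P4, P5, P6, P7, P8, P9, P10}, which is all 10 features.
Only B3 contains P3, so B3 is forced; the remaining 5 features need at least 2 more tests (each remaining test adds at most 3) — so at least 3 tests are needed, and 3 is optimal.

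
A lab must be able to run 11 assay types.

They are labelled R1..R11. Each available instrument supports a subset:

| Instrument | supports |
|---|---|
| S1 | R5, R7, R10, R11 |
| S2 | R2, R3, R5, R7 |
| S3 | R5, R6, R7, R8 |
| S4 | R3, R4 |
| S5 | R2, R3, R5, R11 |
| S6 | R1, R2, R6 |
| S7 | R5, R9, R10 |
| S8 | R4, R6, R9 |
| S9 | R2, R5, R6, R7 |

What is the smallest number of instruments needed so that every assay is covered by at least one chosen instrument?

5

Take {S1, S3, S4, S6, S7}. Their union is {R1, R2, R3, R4, R5, R6, R7, R8, R9, R10, R11}, which is all 11 assays.
No 4 of the 9 instruments cover everything (all 126 combinations miss at least one assay), so 5 is optimal.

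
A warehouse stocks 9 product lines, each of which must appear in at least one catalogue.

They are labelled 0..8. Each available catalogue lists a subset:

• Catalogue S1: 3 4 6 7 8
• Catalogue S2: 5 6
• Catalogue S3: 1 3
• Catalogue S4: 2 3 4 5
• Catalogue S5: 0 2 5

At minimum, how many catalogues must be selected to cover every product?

Take {S1, S3, S5}. Their union is {0, 1, 2, 3, 4, 5, 6, 7, 8}, which is all 9 products.
Only S5 contains 0, so S5 is forced; the remaining 6 products need at least 2 more catalogues (each remaining catalogue adds at most 5) — so at least 3 catalogues are needed, and 3 is optimal.

3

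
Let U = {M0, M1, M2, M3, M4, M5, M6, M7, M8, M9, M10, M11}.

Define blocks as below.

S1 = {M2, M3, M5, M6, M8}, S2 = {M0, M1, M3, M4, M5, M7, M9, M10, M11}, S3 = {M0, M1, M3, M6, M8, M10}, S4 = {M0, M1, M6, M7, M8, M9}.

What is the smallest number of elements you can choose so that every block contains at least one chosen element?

The 2 elements {M4, M8} hit every block.
No single element lies in every block, so at least 2 are needed and 2 is optimal.

2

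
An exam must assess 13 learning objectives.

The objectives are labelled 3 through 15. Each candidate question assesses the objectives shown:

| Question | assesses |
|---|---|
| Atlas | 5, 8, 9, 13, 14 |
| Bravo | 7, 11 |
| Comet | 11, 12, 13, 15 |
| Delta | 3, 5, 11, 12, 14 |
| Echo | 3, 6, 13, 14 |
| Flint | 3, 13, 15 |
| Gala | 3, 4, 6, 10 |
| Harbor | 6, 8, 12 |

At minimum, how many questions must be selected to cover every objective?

4

Take {Atlas, Bravo, Comet, Gala}. Their union is {3, 4, 5, 6, 7, 8, 9, 10, 11, 12, 13, 14, 15}, which is all 13 objectives.
Only Bravo contains 7, so Bravo is forced; the remaining 11 objectives need at least 3 more questions (each remaining question adds at most 5) — so at least 4 questions are needed, and 4 is optimal.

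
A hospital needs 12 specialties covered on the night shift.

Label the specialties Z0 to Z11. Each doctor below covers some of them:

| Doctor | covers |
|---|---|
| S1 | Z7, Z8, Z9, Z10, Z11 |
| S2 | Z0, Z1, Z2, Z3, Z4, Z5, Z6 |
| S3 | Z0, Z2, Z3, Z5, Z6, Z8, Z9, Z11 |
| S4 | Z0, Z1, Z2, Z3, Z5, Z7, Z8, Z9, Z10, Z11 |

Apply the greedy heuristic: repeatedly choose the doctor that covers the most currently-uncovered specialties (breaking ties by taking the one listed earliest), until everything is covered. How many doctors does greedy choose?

2

Greedy: pick S4 (covers 10 new) → pick S2 (covers 2 new). Total picks: 2.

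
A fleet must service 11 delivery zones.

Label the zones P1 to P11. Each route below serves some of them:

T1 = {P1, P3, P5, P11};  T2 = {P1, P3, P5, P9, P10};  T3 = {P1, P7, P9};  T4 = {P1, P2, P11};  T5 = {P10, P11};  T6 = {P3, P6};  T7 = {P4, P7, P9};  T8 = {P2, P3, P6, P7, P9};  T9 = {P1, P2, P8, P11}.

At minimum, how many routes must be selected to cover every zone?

4

Take {T2, T7, T8, T9}. Their union is {P1, P2, P3, P4, P5, P6, P7, P8, P9, P10, P11}, which is all 11 zones.
No 3 of the 9 routes cover everything (all 84 combinations miss at least one zone), so 4 is optimal.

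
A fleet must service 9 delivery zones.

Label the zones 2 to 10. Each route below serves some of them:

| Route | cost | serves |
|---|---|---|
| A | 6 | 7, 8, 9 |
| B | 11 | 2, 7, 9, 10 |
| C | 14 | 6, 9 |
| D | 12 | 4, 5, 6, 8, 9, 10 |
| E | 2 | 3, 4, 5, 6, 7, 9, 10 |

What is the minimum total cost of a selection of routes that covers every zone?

19

A, B, E together cover every zone (A ∪ B ∪ E = {2, 3, 4, 5, 6, 7, 8, 9, 10}); total cost 6 + 11 + 2 = 19.
No covering selection has total cost below 19.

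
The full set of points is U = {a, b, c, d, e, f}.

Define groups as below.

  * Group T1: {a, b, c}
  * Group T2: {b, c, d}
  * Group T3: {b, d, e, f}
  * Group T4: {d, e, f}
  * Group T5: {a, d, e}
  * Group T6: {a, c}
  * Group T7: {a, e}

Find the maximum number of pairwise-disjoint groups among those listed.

2

T3, T6 are pairwise disjoint (T3={b,d,e,f}; T6={a,c}).
Every remaining group overlaps one of these, and no 3 of the listed groups are pairwise disjoint, so 2 is the maximum.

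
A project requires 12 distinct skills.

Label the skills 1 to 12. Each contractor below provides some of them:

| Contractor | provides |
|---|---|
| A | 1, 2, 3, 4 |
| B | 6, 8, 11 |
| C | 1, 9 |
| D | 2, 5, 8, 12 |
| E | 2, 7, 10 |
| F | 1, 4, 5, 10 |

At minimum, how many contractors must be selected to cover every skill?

5

A and B and C and D and E together: A ∪ B ∪ C ∪ D ∪ E = {1, 2, 3, 4, 5, 6, 7, 8, 9, 10, 11, 12} — every skill is covered.
No 4 of the 6 contractors cover everything (all 15 combinations miss at least one skill), so 5 is optimal.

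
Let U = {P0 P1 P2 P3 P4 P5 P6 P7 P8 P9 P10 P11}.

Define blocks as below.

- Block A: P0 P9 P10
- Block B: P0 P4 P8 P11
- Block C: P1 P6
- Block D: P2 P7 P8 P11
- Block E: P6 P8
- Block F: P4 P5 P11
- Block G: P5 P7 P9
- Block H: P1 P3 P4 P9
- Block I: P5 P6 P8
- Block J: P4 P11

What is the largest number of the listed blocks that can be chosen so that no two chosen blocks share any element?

3

B, C, G are pairwise disjoint (B={P0,P4,P8,P11}; C={P1,P6}; G={P5,P7,P9}).
Every remaining block overlaps one of these, and no 4 of the listed blocks are pairwise disjoint, so 3 is the maximum.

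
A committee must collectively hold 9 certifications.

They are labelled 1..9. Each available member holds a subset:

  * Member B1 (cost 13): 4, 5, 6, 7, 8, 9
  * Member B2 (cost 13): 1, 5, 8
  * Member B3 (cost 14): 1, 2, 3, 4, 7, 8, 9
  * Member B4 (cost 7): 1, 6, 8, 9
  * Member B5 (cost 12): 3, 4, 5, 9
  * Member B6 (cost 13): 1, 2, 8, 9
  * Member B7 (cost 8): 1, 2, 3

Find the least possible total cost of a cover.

B1, B7 together cover every certification (B1 ∪ B7 = {1, 2, 3, 4, 5, 6, 7, 8, 9}); total cost 13 + 8 = 21.
The greedy pick B4, B3, B5 costs 33; no covering selection beats 21.

21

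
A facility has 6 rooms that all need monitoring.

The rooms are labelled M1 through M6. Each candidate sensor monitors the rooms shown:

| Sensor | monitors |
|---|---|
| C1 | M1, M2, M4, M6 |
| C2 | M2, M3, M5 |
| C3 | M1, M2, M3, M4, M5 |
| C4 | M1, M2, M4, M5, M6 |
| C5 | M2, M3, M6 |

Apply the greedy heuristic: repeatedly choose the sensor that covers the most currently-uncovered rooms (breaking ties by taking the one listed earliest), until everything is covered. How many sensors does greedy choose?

Greedy: pick C3 (covers 5 new) → pick C1 (covers 1 new). Total picks: 2.

2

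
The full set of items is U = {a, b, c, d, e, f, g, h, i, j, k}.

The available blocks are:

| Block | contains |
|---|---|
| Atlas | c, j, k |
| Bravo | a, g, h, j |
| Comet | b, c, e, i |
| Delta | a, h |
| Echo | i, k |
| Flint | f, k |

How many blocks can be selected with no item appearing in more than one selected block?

Bravo, Comet, Flint are pairwise disjoint (Bravo={a,g,h,j}; Comet={b,c,e,i}; Flint={f,k}).
Every remaining block overlaps one of these, and no 4 of the listed blocks are pairwise disjoint, so 3 is the maximum.

3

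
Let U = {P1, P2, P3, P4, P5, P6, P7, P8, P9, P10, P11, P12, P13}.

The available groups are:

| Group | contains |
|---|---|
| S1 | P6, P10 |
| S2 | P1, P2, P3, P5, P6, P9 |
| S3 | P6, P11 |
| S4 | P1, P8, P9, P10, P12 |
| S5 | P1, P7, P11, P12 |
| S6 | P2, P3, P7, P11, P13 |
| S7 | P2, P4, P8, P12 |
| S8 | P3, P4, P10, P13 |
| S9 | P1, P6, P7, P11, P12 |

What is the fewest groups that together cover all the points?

S2 and S4 and S8 and S9 together: S2 ∪ S4 ∪ S8 ∪ S9 = {P1, P2, P3, P4, P5, P6, P7, P8, P9, P10, P11, P12, P13} — every point is covered.
Only S2 contains P5, so S2 is forced; the remaining 7 points need at least 3 more groups (each remaining group adds at most 3) — so at least 4 groups are needed, and 4 is optimal.

4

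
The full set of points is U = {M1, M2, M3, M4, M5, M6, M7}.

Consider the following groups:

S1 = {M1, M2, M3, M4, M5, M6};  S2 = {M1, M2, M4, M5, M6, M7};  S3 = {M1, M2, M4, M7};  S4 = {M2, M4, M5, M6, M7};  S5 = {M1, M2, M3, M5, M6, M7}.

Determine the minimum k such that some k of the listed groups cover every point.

2

S1 and S5 together: S1 ∪ S5 = {M1, M2, M3, M4, M5, M6, M7} — every point is covered.
No single group has all 7 points (the largest, S1, has 6), so 2 is optimal.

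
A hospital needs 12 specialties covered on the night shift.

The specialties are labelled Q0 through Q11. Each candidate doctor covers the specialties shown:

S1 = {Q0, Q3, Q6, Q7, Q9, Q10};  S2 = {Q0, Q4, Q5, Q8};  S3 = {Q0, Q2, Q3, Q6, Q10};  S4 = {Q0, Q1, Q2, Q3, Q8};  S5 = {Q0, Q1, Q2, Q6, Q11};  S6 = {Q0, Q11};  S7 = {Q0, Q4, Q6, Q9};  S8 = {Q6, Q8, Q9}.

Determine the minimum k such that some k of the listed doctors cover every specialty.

Take {S1, S2, S5}. Their union is {Q0, Q1, Q2, Q3, Q4, Q5, Q6, Q7, Q8, Q9, Q10, Q11}, which is all 12 specialties.
Only S2 contains Q5, so S2 is forced; the remaining 8 specialties need at least 2 more doctors (each remaining doctor adds at most 5) — so at least 3 doctors are needed, and 3 is optimal.

3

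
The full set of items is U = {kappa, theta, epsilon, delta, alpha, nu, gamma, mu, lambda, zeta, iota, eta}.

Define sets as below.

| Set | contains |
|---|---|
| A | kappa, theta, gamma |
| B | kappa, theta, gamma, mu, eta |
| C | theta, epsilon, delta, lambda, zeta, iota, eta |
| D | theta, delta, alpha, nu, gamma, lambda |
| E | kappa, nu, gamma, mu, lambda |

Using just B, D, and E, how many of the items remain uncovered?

3

Union of B, D, E = {kappa, theta, delta, alpha, nu, gamma, mu, lambda, eta}.
Not covered: epsilon, zeta, iota — 3 items.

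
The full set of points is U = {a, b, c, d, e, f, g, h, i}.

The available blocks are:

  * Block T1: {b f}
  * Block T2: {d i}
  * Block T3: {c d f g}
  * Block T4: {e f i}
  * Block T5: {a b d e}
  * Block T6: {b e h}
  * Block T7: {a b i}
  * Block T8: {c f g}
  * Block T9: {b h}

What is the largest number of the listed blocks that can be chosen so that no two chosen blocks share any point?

3

T2, T8, T9 are pairwise disjoint (T2={d,i}; T8={c,f,g}; T9={b,h}).
Every remaining block overlaps one of these, and no 4 of the listed blocks are pairwise disjoint, so 3 is the maximum.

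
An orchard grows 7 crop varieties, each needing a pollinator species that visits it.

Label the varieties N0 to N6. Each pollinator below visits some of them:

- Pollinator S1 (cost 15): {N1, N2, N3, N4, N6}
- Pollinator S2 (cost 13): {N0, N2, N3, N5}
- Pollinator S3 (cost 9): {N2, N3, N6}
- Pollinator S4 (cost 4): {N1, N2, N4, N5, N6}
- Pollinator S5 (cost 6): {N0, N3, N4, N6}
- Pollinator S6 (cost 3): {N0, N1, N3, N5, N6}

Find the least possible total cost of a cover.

7

S4, S6 together cover every variety (S4 ∪ S6 = {N0, N1, N2, N3, N4, N5, N6}); total cost 4 + 3 = 7.
No covering selection has total cost below 7.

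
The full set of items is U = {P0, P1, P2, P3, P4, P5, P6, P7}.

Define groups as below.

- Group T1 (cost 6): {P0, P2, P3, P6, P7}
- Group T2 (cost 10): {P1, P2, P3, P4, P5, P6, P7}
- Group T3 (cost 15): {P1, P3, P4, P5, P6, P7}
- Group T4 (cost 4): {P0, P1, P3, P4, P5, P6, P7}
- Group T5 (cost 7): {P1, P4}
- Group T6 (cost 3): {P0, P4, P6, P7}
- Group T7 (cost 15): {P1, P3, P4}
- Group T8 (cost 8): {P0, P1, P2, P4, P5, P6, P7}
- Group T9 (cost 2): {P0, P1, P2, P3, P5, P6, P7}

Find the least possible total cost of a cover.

T6, T9 together cover every item (T6 ∪ T9 = {P0, P1, P2, P3, P4, P5, P6, P7}); total cost 3 + 2 = 5.
No covering selection has total cost below 5.

5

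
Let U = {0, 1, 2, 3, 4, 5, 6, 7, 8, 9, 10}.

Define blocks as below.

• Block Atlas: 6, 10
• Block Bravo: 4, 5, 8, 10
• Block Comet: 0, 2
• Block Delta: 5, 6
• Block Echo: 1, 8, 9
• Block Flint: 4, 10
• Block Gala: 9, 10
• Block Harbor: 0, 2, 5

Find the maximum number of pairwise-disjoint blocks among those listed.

4

Comet, Delta, Echo, Flint are pairwise disjoint (Comet={0,2}; Delta={5,6}; Echo={1,8,9}; Flint={4,10}).
Every remaining block overlaps one of these, and no 5 of the listed blocks are pairwise disjoint, so 4 is the maximum.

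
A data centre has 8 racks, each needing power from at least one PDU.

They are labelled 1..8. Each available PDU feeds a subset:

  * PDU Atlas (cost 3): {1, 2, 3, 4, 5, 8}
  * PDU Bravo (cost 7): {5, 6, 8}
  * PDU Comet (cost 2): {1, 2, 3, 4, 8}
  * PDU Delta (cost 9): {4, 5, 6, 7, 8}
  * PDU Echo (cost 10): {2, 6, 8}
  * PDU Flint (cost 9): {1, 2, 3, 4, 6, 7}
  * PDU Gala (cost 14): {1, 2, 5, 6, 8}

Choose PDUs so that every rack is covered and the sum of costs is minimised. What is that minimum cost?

11

Comet, Delta together cover every rack (Comet ∪ Delta = {1, 2, 3, 4, 5, 6, 7, 8}); total cost 2 + 9 = 11.
The greedy pick Comet, Atlas, Delta costs 14; no covering selection beats 11.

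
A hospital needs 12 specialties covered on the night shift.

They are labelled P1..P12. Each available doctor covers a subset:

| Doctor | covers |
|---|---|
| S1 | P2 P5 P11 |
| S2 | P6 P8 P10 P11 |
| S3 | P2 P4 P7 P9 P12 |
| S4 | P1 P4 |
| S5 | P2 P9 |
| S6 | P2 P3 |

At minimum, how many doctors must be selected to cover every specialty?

5

S1 and S2 and S3 and S4 and S6 together: S1 ∪ S2 ∪ S3 ∪ S4 ∪ S6 = {P1, P2, P3, P4, P5, P6, P7, P8, P9, P10, P11, P12} — every specialty is covered.
No 4 of the 6 doctors cover everything (all 15 combinations miss at least one specialty), so 5 is optimal.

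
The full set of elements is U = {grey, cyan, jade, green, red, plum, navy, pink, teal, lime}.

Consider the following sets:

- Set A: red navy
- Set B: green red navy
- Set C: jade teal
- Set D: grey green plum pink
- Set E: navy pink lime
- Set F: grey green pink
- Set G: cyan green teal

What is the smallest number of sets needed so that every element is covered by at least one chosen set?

A, C, D, E, and G cover everything between them: the union {grey, cyan, jade, green, red, plum, navy, pink, teal, lime} is all of U.
No 4 of the 7 sets cover everything (all 35 combinations miss at least one element), so 5 is optimal.

5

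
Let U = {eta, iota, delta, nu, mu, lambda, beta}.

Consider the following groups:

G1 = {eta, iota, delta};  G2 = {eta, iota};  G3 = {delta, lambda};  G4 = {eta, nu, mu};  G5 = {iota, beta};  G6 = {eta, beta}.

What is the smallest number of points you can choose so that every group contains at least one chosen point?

The 3 points {eta, iota, lambda} hit every group.
The groups G3, G4, G5 are pairwise disjoint, so any hitting set needs a separate point for each — at least 3. Hence 3 is optimal.

3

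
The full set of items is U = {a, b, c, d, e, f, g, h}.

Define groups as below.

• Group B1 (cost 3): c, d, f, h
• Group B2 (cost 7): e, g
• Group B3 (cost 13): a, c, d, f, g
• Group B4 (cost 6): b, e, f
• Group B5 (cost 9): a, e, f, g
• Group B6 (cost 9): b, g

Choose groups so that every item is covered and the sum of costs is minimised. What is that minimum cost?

18

B1, B4, B5 together cover every item (B1 ∪ B4 ∪ B5 = {a, b, c, d, e, f, g, h}); total cost 3 + 6 + 9 = 18.
No covering selection has total cost below 18.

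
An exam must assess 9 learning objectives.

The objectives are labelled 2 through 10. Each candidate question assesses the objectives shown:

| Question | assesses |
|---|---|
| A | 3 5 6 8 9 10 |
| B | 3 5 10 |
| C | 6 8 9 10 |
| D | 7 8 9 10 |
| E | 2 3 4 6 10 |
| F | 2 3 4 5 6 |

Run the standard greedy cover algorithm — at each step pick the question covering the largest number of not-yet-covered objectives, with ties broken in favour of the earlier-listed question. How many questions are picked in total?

Greedy: pick A (covers 6 new) → pick E (covers 2 new) → pick D (covers 1 new). Total picks: 3.
(The true minimum cover uses only 2 questions, so greedy is not optimal here.)

3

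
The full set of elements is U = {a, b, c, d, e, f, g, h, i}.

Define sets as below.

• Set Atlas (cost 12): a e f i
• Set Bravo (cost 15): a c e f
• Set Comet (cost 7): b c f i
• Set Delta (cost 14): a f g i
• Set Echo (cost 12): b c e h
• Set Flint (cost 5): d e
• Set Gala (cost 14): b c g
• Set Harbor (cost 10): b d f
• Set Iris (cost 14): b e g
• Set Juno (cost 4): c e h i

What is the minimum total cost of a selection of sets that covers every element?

Delta, Harbor, Juno together cover every element (Delta ∪ Harbor ∪ Juno = {a, b, c, d, e, f, g, h, i}); total cost 14 + 10 + 4 = 28.
No covering selection has total cost below 28.

28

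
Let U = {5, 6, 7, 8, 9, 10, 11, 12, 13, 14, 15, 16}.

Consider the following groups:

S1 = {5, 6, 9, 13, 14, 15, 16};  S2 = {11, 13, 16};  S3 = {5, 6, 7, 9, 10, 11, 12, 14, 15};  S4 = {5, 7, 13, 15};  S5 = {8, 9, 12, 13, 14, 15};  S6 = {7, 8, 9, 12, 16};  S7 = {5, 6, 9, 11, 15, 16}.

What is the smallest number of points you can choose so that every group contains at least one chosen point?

2

H = {15, 16} meets every group (each contains at least one member of H), and |H| = 2.
No single point lies in every group, so at least 2 are needed and 2 is optimal.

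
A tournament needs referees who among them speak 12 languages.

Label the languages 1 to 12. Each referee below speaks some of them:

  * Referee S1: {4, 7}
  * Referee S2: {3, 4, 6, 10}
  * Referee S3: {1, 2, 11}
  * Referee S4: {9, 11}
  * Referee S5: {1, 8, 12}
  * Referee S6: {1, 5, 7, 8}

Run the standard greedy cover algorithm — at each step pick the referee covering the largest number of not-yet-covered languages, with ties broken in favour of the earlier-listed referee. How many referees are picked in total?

Greedy: pick S2 (covers 4 new) → pick S6 (covers 4 new) → pick S3 (covers 2 new) → pick S4 (covers 1 new) → pick S5 (covers 1 new). Total picks: 5.

5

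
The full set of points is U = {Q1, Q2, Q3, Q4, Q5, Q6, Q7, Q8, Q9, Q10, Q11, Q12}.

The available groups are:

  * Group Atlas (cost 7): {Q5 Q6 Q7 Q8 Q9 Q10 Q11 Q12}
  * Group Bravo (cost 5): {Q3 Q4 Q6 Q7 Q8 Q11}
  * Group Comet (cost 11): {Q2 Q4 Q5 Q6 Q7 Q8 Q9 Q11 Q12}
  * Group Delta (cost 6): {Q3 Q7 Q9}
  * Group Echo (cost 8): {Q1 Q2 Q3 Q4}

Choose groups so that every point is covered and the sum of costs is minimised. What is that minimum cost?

Atlas, Echo together cover every point (Atlas ∪ Echo = {Q1, Q2, Q3, Q4, Q5, Q6, Q7, Q8, Q9, Q10, Q11, Q12}); total cost 7 + 8 = 15.
The greedy pick Bravo, Atlas, Echo costs 20; no covering selection beats 15.

15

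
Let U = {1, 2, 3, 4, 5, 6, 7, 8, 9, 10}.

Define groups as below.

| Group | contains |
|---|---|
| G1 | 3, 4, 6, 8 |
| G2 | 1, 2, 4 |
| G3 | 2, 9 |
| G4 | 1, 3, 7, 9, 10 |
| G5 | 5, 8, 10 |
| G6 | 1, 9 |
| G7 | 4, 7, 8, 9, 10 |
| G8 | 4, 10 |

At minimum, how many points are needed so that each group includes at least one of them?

3

H = {4, 5, 9} meets every group (each contains at least one member of H), and |H| = 3.
No choice of 2 points meets every group, so 3 is the minimum.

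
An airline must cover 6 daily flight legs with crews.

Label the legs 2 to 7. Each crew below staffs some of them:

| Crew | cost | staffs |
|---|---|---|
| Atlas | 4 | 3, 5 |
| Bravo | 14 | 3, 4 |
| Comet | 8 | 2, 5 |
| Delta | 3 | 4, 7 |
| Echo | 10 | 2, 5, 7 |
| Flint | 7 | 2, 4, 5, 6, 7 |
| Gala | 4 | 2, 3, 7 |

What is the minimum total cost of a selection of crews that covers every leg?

11

Flint, Gala together cover every leg (Flint ∪ Gala = {2, 3, 4, 5, 6, 7}); total cost 7 + 4 = 11.
No covering selection has total cost below 11.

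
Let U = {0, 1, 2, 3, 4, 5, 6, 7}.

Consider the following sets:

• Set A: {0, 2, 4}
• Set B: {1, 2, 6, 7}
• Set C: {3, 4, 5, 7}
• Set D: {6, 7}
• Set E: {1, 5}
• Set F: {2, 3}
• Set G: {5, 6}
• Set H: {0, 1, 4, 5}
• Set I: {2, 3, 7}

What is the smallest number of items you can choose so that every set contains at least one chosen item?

The 3 items {2, 5, 7} hit every set.
The sets D, F, H are pairwise disjoint, so any hitting set needs a separate item for each — at least 3. Hence 3 is optimal.

3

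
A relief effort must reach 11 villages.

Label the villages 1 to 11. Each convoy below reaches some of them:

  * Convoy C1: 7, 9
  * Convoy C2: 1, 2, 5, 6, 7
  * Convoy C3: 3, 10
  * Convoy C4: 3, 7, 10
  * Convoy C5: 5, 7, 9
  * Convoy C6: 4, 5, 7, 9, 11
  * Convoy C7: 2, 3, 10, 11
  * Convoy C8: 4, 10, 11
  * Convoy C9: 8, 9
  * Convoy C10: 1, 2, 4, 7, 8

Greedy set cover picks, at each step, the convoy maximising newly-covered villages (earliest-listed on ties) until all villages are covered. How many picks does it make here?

Greedy: pick C2 (covers 5 new) → pick C6 (covers 3 new) → pick C3 (covers 2 new) → pick C9 (covers 1 new). Total picks: 4.

4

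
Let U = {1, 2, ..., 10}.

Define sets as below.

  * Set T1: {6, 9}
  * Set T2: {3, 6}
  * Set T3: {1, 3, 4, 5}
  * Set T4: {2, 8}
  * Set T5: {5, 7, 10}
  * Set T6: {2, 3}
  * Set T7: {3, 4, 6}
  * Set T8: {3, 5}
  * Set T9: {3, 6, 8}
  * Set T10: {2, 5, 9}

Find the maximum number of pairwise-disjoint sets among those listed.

3

T4, T5, T7 are pairwise disjoint (T4={2,8}; T5={5,7,10}; T7={3,4,6}).
Every remaining set overlaps one of these, and no 4 of the listed sets are pairwise disjoint, so 3 is the maximum.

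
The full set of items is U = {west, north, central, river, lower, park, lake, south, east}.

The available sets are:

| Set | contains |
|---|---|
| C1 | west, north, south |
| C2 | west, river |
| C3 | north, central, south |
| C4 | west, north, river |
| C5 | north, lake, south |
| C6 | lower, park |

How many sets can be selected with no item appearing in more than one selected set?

C2, C5, C6 are pairwise disjoint (C2={west,river}; C5={north,lake,south}; C6={lower,park}).
Every remaining set overlaps one of these, and no 4 of the listed sets are pairwise disjoint, so 3 is the maximum.

3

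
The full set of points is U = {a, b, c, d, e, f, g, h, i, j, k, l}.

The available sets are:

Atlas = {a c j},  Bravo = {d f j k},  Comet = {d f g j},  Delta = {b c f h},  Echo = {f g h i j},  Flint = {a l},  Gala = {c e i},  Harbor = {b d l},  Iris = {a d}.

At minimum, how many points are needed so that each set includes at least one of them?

4

The 4 points {a, d, h, i} hit every set.
No choice of 3 points meets every set, so 4 is the minimum.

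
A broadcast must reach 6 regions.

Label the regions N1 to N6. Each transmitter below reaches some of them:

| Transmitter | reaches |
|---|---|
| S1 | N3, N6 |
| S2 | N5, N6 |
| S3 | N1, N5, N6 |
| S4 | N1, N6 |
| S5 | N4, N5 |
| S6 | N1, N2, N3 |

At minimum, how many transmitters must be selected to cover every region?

3

Take {S1, S5, S6}. Their union is {N1, N2, N3, N4, N5, N6}, which is all 6 regions.
Only S6 contains N2, so S6 is forced; the remaining 3 regions need at least 2 more transmitters (each remaining transmitter adds at most 2) — so at least 3 transmitters are needed, and 3 is optimal.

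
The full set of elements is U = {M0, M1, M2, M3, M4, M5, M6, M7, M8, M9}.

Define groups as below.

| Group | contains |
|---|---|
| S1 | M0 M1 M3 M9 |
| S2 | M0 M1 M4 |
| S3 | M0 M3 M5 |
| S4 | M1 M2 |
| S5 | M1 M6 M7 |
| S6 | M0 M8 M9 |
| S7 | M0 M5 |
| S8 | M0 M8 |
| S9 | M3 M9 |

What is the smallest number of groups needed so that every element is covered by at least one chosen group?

S2, S3, S4, S5, and S6 cover everything between them: the union {M0, M1, M2, M3, M4, M5, M6, M7, M8, M9} is all of U.
Only S2 contains M4, so S2 is forced; the remaining 7 elements need at least 4 more groups (each remaining group adds at most 2) — so at least 5 groups are needed, and 5 is optimal.

5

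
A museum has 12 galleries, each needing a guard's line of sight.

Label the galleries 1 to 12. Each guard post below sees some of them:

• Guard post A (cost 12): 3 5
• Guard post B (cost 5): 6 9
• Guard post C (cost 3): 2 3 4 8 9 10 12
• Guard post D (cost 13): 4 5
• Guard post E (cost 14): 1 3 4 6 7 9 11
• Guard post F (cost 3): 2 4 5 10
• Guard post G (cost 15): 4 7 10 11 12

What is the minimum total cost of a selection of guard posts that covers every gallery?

20

C, E, F together cover every gallery (C ∪ E ∪ F = {1, 2, 3, 4, 5, 6, 7, 8, 9, 10, 11, 12}); total cost 3 + 14 + 3 = 20.
No covering selection has total cost below 20.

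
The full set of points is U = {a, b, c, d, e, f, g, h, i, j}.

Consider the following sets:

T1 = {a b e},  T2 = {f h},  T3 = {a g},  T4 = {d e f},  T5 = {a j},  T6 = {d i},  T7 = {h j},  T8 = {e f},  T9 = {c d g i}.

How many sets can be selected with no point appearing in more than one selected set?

T3, T6, T7, T8 are pairwise disjoint (T3={a,g}; T6={d,i}; T7={h,j}; T8={e,f}).
Every remaining set overlaps one of these, and no 5 of the listed sets are pairwise disjoint, so 4 is the maximum.

4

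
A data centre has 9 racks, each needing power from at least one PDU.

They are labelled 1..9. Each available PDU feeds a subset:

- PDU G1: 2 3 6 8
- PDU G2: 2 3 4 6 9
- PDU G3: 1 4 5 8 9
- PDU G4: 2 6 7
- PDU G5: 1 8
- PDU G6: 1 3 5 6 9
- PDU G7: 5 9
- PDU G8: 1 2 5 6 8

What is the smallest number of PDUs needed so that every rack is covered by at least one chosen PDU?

G1 and G3 and G4 together: G1 ∪ G3 ∪ G4 = {1, 2, 3, 4, 5, 6, 7, 8, 9} — every rack is covered.
Only G4 contains 7, so G4 is forced; the remaining 6 racks need at least 2 more PDUs (each remaining PDU adds at most 5) — so at least 3 PDUs are needed, and 3 is optimal.

3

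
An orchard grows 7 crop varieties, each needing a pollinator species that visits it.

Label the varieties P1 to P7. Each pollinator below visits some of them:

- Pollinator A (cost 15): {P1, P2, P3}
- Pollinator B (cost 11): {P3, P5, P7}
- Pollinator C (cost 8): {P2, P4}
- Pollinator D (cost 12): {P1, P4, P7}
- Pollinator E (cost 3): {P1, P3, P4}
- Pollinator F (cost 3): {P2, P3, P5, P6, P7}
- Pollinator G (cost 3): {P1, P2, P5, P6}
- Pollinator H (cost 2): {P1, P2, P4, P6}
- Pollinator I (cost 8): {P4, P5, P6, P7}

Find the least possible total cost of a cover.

F, H together cover every variety (F ∪ H = {P1, P2, P3, P4, P5, P6, P7}); total cost 3 + 2 = 5.
No covering selection has total cost below 5.

5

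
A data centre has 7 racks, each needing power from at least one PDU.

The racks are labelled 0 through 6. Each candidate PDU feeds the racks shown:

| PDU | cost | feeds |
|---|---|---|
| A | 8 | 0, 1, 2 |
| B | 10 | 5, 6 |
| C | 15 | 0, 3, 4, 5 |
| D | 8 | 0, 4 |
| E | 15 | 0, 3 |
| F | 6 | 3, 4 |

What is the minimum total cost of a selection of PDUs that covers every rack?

24

A, B, F together cover every rack (A ∪ B ∪ F = {0, 1, 2, 3, 4, 5, 6}); total cost 8 + 10 + 6 = 24.
No covering selection has total cost below 24.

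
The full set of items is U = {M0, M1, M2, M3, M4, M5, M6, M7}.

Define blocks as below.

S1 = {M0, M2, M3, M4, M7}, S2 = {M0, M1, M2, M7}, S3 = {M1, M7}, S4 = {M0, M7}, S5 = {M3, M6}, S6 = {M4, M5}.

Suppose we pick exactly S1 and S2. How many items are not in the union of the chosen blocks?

2

Union of S1, S2 = {M0, M1, M2, M3, M4, M7}.
Not covered: M5, M6 — 2 items.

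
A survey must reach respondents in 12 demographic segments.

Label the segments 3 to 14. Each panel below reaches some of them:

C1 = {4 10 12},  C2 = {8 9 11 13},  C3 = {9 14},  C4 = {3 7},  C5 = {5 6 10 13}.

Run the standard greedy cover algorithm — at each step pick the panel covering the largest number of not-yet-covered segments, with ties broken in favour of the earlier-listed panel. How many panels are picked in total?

5

Greedy: pick C2 (covers 4 new) → pick C1 (covers 3 new) → pick C4 (covers 2 new) → pick C5 (covers 2 new) → pick C3 (covers 1 new). Total picks: 5.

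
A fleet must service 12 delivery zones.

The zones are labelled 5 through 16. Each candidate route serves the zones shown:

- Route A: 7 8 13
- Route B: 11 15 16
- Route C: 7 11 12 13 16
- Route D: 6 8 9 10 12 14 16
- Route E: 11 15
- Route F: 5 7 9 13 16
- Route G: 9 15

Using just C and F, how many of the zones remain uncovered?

5

Union of C, F = {5, 7, 9, 11, 12, 13, 16}.
Not covered: 6, 8, 10, 14, 15 — 5 zones.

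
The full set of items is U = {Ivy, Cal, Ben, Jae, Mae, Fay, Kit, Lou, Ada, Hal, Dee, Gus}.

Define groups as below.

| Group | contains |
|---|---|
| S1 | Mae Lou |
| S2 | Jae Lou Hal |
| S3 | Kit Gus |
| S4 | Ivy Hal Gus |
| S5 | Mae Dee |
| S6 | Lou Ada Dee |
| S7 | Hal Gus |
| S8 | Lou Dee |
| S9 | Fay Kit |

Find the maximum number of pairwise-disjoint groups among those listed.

S7, S8, S9 are pairwise disjoint (S7={Hal,Gus}; S8={Lou,Dee}; S9={Fay,Kit}).
Every remaining group overlaps one of these, and no 4 of the listed groups are pairwise disjoint, so 3 is the maximum.

3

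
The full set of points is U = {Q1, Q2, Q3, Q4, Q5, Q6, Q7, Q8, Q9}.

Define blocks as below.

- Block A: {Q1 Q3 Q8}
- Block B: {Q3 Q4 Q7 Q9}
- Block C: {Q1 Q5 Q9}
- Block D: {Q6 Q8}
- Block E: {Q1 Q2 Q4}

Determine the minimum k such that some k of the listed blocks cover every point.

Take {B, C, D, E}. Their union is {Q1, Q2, Q3, Q4, Q5, Q6, Q7, Q8, Q9}, which is all 9 points.
Only B contains Q7, so B is forced; the remaining 5 points need at least 3 more blocks (each remaining block adds at most 2) — so at least 4 blocks are needed, and 4 is optimal.

4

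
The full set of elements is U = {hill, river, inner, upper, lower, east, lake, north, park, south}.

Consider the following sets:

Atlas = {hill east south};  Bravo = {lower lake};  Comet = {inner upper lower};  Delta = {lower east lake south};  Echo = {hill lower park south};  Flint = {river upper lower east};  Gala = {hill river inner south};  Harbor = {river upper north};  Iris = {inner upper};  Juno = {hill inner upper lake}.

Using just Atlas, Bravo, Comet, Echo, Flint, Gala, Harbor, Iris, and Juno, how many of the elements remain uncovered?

Union of Atlas, Bravo, Comet, Echo, Flint, Gala, Harbor, Iris, Juno = {hill, river, inner, upper, lower, east, lake, north, park, south} — that's every element, so 0 are uncovered.

0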